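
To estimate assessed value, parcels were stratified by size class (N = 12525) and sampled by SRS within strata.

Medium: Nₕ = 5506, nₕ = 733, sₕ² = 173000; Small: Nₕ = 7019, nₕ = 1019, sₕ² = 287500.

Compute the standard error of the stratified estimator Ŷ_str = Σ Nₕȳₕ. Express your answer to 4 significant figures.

134500

Var(Ŷ_str) = Σₕ Nₕ²(1 − fₕ)sₕ²/nₕ.
Medium: 5506²·(1 − 733/5506)·173000/733 = 6.2025428 × 10^9.
Small: 7019²·(1 − 1019/7019)·287500/1019 = 1.1882017 × 10^10.
Sum = 1.808456 × 10^10.
SE = √(1.808456 × 10^10) = 134500.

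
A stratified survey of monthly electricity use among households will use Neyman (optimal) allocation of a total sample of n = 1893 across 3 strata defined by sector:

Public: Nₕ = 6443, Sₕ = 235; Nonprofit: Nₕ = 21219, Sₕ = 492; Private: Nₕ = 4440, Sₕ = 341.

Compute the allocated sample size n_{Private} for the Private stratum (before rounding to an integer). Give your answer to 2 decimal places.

212.81

Neyman allocation: nₕ = n·NₕSₕ / Σⱼ NⱼSⱼ.
Σ NⱼSⱼ = 6443·235 + 21219·492 + 4440·341 = 1.3467893 × 10^7.
n_{Private} = 1893·4440·341 / (1.3467893 × 10^7) = 212.81.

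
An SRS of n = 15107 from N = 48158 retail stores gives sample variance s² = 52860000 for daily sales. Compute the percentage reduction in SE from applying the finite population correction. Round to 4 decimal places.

17.1566

f = n/N = 15107/48158 = 0.31369658.
SE_no-fpc = √(s²/n) = 59.152685; SE_fpc = √((1−f)s²/n) = 49.004114.
Ratio = √(1−f) = 0.82843432. Reduction = 100·(1 − 0.82843432) = 17.1566%.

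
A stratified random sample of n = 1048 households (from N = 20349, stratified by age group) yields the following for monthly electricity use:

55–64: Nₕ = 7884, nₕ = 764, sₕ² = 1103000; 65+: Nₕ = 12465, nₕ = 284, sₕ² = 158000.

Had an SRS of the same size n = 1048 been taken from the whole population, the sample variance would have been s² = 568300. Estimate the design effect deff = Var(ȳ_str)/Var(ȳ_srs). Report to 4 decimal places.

Var(ȳ_str) = Σ Wₕ²(1−fₕ)sₕ²/nₕ with Wₕ = Nₕ/20349:
  55–64: (7884/20349)²·(1−764/7884)·1103000/764 = 195.71433
  65+: (12465/20349)²·(1−284/12465)·158000/284 = 203.9989
  → Var(ȳ_str) = 399.71323.
Var(ȳ_srs) = (1 − 1048/20349)·568300/1048 = 514.34333.
deff = 399.71323 / 514.34333 = 0.7771.

0.7771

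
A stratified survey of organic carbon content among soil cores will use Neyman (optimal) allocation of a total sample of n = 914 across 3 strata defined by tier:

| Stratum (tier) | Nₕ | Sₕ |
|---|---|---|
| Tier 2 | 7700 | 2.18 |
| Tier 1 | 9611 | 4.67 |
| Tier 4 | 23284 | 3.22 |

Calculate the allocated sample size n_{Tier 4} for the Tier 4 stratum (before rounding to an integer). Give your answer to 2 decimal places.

Neyman allocation: nₕ = n·NₕSₕ / Σⱼ NⱼSⱼ.
Σ NⱼSⱼ = 7700·2.18 + 9611·4.67 + 23284·3.22 = 136643.85.
n_{Tier 4} = 914·23284·3.22 / 136643.85 = 501.50.

501.50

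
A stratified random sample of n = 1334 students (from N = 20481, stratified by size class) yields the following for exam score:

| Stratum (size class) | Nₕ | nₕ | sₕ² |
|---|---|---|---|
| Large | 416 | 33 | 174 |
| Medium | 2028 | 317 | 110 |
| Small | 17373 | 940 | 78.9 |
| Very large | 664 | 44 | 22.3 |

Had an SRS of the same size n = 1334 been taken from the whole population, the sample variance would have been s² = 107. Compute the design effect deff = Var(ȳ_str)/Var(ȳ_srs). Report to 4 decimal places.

0.8335

Var(ȳ_str) = Σ Wₕ²(1−fₕ)sₕ²/nₕ with Wₕ = Nₕ/20481:
  Large: (416/20481)²·(1−33/416)·174/33 = 0.0020027424
  Medium: (2028/20481)²·(1−317/2028)·110/317 = 0.0028704439
  Small: (17373/20481)²·(1−940/17373)·78.9/940 = 0.057126617
  Very large: (664/20481)²·(1−44/664)·22.3/44 = 4.9740442 × 10^-4
  → Var(ȳ_str) = 0.062497208.
Var(ȳ_srs) = (1 − 1334/20481)·107/1334 = 0.074985541.
deff = 0.062497208 / 0.074985541 = 0.8335.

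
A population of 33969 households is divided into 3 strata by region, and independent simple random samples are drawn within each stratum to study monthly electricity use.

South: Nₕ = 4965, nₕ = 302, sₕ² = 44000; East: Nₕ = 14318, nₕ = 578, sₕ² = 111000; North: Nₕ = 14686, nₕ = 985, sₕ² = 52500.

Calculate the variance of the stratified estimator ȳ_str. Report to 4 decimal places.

44.9590

Var(ȳ_str) = Σₕ Wₕ²(1 − fₕ)sₕ²/nₕ with Wₕ = Nₕ/N, N = 33969.
South: Wₕ = 0.14616268; term = 0.14616268²·(1 − 0.06082578)·44000/302 = 2.9232427.
East: Wₕ = 0.42150196; term = 0.42150196²·(1 − 0.04036877)·111000/578 = 32.74151.
North: Wₕ = 0.43233536; term = 0.43233536²·(1 − 0.06707068)·52500/985 = 9.2942284.
Sum = 44.958981.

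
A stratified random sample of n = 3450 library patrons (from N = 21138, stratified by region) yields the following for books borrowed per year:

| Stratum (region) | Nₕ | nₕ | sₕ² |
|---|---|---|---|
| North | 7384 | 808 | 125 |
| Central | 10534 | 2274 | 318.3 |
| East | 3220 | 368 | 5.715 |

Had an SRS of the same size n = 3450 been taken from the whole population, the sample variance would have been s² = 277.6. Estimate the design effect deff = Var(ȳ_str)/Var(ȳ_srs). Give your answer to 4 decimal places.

0.6593

Var(ȳ_str) = Σ Wₕ²(1−fₕ)sₕ²/nₕ with Wₕ = Nₕ/21138:
  North: (7384/21138)²·(1−808/7384)·125/808 = 0.016812193
  Central: (10534/21138)²·(1−2274/10534)·318.3/2274 = 0.02725786
  East: (3220/21138)²·(1−368/3220)·5.715/368 = 3.1918761 × 10^-4
  → Var(ȳ_str) = 0.044389241.
Var(ȳ_srs) = (1 − 3450/21138)·277.6/3450 = 0.067331021.
deff = 0.044389241 / 0.067331021 = 0.6593.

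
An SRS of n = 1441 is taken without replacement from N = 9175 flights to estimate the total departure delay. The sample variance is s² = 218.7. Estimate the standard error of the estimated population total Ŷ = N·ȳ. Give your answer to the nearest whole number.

3282

Var(Ŷ) = N²·Var(ȳ) = N²·(1 − n/N)·s²/n.
f = 1441/9175 = 0.15705722; Var(ȳ) = 0.84294278·218.7/1441 = 0.12793309.
Var(Ŷ) = 9175² · 0.12793309 = 1.0769487 × 10^7.
SE(Ŷ) = √(1.0769487 × 10^7) = 3282.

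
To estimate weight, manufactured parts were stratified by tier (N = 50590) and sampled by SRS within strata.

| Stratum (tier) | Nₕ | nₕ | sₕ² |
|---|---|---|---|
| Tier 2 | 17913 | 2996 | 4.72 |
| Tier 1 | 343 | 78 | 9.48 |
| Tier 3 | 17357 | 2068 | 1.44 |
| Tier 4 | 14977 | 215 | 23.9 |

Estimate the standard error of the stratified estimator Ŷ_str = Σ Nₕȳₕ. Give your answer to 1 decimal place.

Var(Ŷ_str) = Σₕ Nₕ²(1 − fₕ)sₕ²/nₕ.
Tier 2: 17913²·(1 − 2996/17913)·4.72/2996 = 420968.89.
Tier 1: 343²·(1 − 78/343)·9.48/78 = 11047.238.
Tier 3: 17357²·(1 − 2068/17357)·1.44/2068 = 184784.57.
Tier 4: 14977²·(1 − 215/14977)·23.9/215 = 2.4577034 × 10^7.
Sum = 2.5193835 × 10^7.
SE = √(2.5193835 × 10^7) = 5019.3.

5019.3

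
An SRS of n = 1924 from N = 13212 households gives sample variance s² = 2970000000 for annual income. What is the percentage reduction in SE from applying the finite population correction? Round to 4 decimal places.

f = n/N = 1924/13212 = 0.14562519.
SE_no-fpc = √(s²/n) = 1242.4408; SE_fpc = √((1−f)s²/n) = 1148.4178.
Ratio = √(1−f) = 0.92432398. Reduction = 100·(1 − 0.92432398) = 7.5676%.

7.5676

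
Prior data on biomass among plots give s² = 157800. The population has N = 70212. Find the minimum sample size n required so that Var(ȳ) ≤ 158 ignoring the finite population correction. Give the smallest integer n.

Without fpc, n₀ = s²/D = 157800/158 = 998.7342.
Rounding up, n = 999.

999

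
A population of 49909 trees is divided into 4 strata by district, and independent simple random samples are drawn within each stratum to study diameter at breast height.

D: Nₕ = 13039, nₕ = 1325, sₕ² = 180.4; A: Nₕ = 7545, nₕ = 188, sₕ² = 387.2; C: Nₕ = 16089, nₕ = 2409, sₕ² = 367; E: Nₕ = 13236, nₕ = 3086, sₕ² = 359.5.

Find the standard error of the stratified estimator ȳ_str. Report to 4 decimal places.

0.2720

Var(ȳ_str) = Σₕ Wₕ²(1 − fₕ)sₕ²/nₕ with Wₕ = Nₕ/N, N = 49909.
D: Wₕ = 0.26125548; term = 0.26125548²·(1 − 0.10161822)·180.4/1325 = 0.0083485764.
A: Wₕ = 0.15117514; term = 0.15117514²·(1 − 0.02491716)·387.2/188 = 0.045896521.
C: Wₕ = 0.32236671; term = 0.32236671²·(1 − 0.14972963)·367/2409 = 0.01346129.
E: Wₕ = 0.26520267; term = 0.26520267²·(1 − 0.23315201)·359.5/3086 = 0.0062830141.
Sum = 0.073989402.
SE = √(0.073989402) = 0.2720.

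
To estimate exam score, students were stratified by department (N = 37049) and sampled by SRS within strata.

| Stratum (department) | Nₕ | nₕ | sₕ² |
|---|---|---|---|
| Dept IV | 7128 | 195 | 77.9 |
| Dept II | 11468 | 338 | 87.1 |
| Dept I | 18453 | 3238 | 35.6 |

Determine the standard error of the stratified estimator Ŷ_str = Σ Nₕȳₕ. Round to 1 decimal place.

Var(Ŷ_str) = Σₕ Nₕ²(1 − fₕ)sₕ²/nₕ.
Dept IV: 7128²·(1 − 195/7128)·77.9/195 = 1.9742027 × 10^7.
Dept II: 11468²·(1 − 338/11468)·87.1/338 = 3.2891547 × 10^7.
Dept I: 18453²·(1 − 3238/18453)·35.6/3238 = 3.0868256 × 10^6.
Sum = 5.57204 × 10^7.
SE = √(5.57204 × 10^7) = 7464.6.

7464.6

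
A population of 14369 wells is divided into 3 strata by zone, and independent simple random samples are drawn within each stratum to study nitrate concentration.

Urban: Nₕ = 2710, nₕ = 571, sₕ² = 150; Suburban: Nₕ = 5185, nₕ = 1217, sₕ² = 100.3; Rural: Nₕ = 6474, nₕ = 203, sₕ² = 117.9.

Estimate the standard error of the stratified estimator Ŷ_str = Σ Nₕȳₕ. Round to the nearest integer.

Var(Ŷ_str) = Σₕ Nₕ²(1 − fₕ)sₕ²/nₕ.
Urban: 2710²·(1 − 571/2710)·150/571 = 1.5227732 × 10^6.
Suburban: 5185²·(1 − 1217/5185)·100.3/1217 = 1.6956288 × 10^6.
Rural: 6474²·(1 − 203/6474)·117.9/203 = 2.3579102 × 10^7.
Sum = 2.6797504 × 10^7.
SE = √(2.6797504 × 10^7) = 5177.

5177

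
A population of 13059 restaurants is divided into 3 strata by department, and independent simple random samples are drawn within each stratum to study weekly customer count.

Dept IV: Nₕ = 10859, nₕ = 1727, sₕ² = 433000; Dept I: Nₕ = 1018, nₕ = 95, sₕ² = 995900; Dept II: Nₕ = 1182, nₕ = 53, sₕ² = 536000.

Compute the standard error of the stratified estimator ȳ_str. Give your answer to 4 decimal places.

Var(ȳ_str) = Σₕ Wₕ²(1 − fₕ)sₕ²/nₕ with Wₕ = Nₕ/N, N = 13059.
Dept IV: Wₕ = 0.83153381; term = 0.83153381²·(1 − 0.15903859)·433000/1727 = 145.79125.
Dept I: Wₕ = 0.07795390; term = 0.07795390²·(1 − 0.09332024)·995900/95 = 57.759279.
Dept II: Wₕ = 0.09051229; term = 0.09051229²·(1 − 0.04483926)·536000/53 = 79.137166.
Sum = 282.6877.
SE = √(282.6877) = 16.8133.

16.8133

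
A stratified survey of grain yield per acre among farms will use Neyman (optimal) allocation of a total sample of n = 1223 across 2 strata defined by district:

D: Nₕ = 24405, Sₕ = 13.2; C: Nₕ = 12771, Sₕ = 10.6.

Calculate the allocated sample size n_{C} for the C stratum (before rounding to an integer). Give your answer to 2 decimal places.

Neyman allocation: nₕ = n·NₕSₕ / Σⱼ NⱼSⱼ.
Σ NⱼSⱼ = 24405·13.2 + 12771·10.6 = 457518.6.
n_{C} = 1223·12771·10.6 / 457518.6 = 361.87.

361.87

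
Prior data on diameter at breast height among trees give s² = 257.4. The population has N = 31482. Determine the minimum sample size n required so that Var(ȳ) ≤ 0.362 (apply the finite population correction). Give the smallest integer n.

696

Without fpc, n₀ = s²/D = 257.4/0.362 = 711.0497.
With fpc, (1 − n/N)·s²/n ≤ D requires n ≥ n₀/(1 + n₀/N) = 711.0497/(1 + 711.0497/31482) = 695.3447.
Rounding up, n = 696.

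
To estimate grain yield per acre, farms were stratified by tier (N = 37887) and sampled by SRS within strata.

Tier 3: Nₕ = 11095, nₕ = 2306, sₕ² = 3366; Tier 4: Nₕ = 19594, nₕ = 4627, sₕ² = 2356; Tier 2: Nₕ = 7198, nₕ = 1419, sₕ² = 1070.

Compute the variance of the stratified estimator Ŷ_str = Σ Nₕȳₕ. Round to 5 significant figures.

Var(Ŷ_str) = Σₕ Nₕ²(1 − fₕ)sₕ²/nₕ.
Tier 3: 11095²·(1 − 2306/11095)·3366/2306 = 1.4233824 × 10^8.
Tier 4: 19594²·(1 − 4627/19594)·2356/4627 = 1.4932539 × 10^8.
Tier 2: 7198²·(1 − 1419/7198)·1070/1419 = 3.136649 × 10^7.
Sum = 3.2303012 × 10^8.

3.2303 × 10^8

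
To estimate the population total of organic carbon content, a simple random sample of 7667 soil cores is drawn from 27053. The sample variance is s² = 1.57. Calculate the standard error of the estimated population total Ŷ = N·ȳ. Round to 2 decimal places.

327.71

Var(Ŷ) = N²·Var(ȳ) = N²·(1 − n/N)·s²/n.
f = 7667/27053 = 0.28340665; Var(ȳ) = 0.71659335·1.57/7667 = 1.4673948 × 10^-4.
Var(Ŷ) = 27053² · (1.4673948 × 10^-4) = 107393.46.
SE(Ŷ) = √(107393.46) = 327.71.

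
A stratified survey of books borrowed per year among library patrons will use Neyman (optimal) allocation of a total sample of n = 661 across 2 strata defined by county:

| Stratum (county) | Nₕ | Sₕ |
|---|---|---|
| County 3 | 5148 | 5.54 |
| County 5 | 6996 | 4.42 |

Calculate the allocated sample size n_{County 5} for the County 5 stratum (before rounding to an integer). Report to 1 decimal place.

Neyman allocation: nₕ = n·NₕSₕ / Σⱼ NⱼSⱼ.
Σ NⱼSⱼ = 5148·5.54 + 6996·4.42 = 59442.24.
n_{County 5} = 661·6996·4.42 / 59442.24 = 343.9.

343.9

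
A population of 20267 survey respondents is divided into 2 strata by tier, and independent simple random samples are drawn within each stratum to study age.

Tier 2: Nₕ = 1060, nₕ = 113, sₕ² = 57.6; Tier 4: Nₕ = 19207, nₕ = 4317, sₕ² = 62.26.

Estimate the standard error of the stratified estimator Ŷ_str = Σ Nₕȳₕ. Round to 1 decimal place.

2153.2

Var(Ŷ_str) = Σₕ Nₕ²(1 − fₕ)sₕ²/nₕ.
Tier 2: 1060²·(1 − 113/1060)·57.6/113 = 511681.7.
Tier 4: 19207²·(1 − 4317/19207)·62.26/4317 = 4.1245949 × 10^6.
Sum = 4.6362766 × 10^6.
SE = √(4.6362766 × 10^6) = 2153.2.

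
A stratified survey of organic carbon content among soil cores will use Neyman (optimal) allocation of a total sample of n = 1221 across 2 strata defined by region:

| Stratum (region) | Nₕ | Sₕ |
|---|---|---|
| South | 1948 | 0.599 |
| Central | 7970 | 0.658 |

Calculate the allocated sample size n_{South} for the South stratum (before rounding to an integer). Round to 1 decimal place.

Neyman allocation: nₕ = n·NₕSₕ / Σⱼ NⱼSⱼ.
Σ NⱼSⱼ = 1948·0.599 + 7970·0.658 = 6411.112.
n_{South} = 1221·1948·0.599 / 6411.112 = 222.2.

222.2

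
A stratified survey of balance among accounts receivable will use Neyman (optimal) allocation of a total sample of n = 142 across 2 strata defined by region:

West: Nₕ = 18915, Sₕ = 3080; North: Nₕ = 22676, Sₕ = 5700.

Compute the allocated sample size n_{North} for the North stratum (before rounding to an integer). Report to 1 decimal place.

97.9

Neyman allocation: nₕ = n·NₕSₕ / Σⱼ NⱼSⱼ.
Σ NⱼSⱼ = 18915·3080 + 22676·5700 = 1.875114 × 10^8.
n_{North} = 142·22676·5700 / (1.875114 × 10^8) = 97.9.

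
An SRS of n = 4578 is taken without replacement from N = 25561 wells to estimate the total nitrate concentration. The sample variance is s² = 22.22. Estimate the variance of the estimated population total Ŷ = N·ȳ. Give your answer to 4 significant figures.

Var(Ŷ) = N²·Var(ȳ) = N²·(1 − n/N)·s²/n.
f = 4578/25561 = 0.17910097; Var(ȳ) = 0.82089903·22.22/4578 = 0.0039843548.
Var(Ŷ) = 25561² · 0.0039843548 = 2.6032369 × 10^6.

2.603 × 10^6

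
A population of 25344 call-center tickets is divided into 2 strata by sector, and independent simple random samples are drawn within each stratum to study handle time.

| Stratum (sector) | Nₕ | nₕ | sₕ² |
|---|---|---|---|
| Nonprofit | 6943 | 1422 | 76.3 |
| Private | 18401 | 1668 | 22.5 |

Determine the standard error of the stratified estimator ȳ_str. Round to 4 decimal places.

0.0983

Var(ȳ_str) = Σₕ Wₕ²(1 − fₕ)sₕ²/nₕ with Wₕ = Nₕ/N, N = 25344.
Nonprofit: Wₕ = 0.27395044; term = 0.27395044²·(1 − 0.20481060)·76.3/1422 = 0.0032021342.
Private: Wₕ = 0.72604956; term = 0.72604956²·(1 − 0.09064725)·22.5/1668 = 0.0064662336.
Sum = 0.0096683678.
SE = √(0.0096683678) = 0.0983.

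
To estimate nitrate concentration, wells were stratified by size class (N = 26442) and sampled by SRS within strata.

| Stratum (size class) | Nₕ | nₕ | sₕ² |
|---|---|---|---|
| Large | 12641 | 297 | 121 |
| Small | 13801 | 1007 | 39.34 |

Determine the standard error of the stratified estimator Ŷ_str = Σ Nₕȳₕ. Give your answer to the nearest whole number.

Var(Ŷ_str) = Σₕ Nₕ²(1 − fₕ)sₕ²/nₕ.
Large: 12641²·(1 − 297/12641)·121/297 = 6.3572057 × 10^7.
Small: 13801²·(1 − 1007/13801)·39.34/1007 = 6.8979777 × 10^6.
Sum = 7.0470035 × 10^7.
SE = √(7.0470035 × 10^7) = 8395.

8395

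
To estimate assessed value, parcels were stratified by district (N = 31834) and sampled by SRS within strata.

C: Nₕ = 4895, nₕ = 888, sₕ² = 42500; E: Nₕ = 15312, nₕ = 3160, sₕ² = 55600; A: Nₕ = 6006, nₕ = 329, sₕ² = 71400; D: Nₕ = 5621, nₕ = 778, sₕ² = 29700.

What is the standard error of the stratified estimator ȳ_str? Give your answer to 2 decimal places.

Var(ȳ_str) = Σₕ Wₕ²(1 − fₕ)sₕ²/nₕ with Wₕ = Nₕ/N, N = 31834.
C: Wₕ = 0.15376641; term = 0.15376641²·(1 − 0.18140960)·42500/888 = 0.92632968.
E: Wₕ = 0.48099516; term = 0.48099516²·(1 − 0.20637409)·55600/3160 = 3.2306132.
A: Wₕ = 0.18866621; term = 0.18866621²·(1 − 0.05477855)·71400/329 = 7.3017021.
D: Wₕ = 0.17657222; term = 0.17657222²·(1 − 0.13840954)·29700/778 = 1.0254689.
Sum = 12.484114.
SE = √(12.484114) = 3.53.

3.53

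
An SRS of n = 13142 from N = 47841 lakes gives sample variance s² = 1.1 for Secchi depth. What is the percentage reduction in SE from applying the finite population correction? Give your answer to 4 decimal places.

f = n/N = 13142/47841 = 0.27470162.
SE_no-fpc = √(s²/n) = 0.0091488311; SE_fpc = √((1−f)s²/n) = 0.0077915519.
Ratio = √(1−f) = 0.85164452. Reduction = 100·(1 − 0.85164452) = 14.8355%.

14.8355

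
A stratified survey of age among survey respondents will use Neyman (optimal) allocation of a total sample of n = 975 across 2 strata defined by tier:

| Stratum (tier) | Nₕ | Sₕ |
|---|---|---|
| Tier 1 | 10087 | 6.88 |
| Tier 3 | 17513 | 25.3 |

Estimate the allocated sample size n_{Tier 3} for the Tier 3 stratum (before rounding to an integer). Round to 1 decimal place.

843.0

Neyman allocation: nₕ = n·NₕSₕ / Σⱼ NⱼSⱼ.
Σ NⱼSⱼ = 10087·6.88 + 17513·25.3 = 512477.46.
n_{Tier 3} = 975·17513·25.3 / 512477.46 = 843.0.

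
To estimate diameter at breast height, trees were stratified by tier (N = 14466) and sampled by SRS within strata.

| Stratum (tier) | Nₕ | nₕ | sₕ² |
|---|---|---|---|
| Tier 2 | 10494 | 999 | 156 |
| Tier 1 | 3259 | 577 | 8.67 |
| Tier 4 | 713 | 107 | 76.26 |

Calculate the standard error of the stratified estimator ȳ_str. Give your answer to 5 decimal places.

Var(ȳ_str) = Σₕ Wₕ²(1 − fₕ)sₕ²/nₕ with Wₕ = Nₕ/N, N = 14466.
Tier 2: Wₕ = 0.72542513; term = 0.72542513²·(1 − 0.09519726)·156/999 = 0.074352952.
Tier 1: Wₕ = 0.22528688; term = 0.22528688²·(1 − 0.17704817)·8.67/577 = 6.2760948 × 10^-4.
Tier 4: Wₕ = 0.04928799; term = 0.04928799²·(1 − 0.15007013)·76.26/107 = 0.001471561.
Sum = 0.076452122.
SE = √(0.076452122) = 0.27650.

0.27650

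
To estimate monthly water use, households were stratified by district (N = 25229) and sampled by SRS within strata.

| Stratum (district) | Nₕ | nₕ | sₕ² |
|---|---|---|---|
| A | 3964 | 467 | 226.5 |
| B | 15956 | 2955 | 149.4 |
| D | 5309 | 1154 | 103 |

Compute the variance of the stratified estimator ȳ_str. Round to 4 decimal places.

0.0301

Var(ȳ_str) = Σₕ Wₕ²(1 − fₕ)sₕ²/nₕ with Wₕ = Nₕ/N, N = 25229.
A: Wₕ = 0.15712077; term = 0.15712077²·(1 − 0.11781029)·226.5/467 = 0.010562836.
B: Wₕ = 0.63244679; term = 0.63244679²·(1 − 0.18519679)·149.4/2955 = 0.016477595.
D: Wₕ = 0.21043244; term = 0.21043244²·(1 − 0.21736674)·103/1154 = 0.0030932505.
Sum = 0.030133682.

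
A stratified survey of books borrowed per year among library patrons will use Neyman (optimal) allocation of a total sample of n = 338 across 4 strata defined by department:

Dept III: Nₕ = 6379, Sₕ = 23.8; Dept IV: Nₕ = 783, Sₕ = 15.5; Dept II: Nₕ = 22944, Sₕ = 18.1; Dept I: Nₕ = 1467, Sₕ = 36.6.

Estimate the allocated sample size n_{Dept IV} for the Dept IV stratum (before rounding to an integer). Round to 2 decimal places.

Neyman allocation: nₕ = n·NₕSₕ / Σⱼ NⱼSⱼ.
Σ NⱼSⱼ = 6379·23.8 + 783·15.5 + 22944·18.1 + 1467·36.6 = 632935.3.
n_{Dept IV} = 338·783·15.5 / 632935.3 = 6.48.

6.48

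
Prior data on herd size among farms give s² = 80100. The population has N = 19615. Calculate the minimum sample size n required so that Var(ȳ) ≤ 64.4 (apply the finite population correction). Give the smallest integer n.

1170

Without fpc, n₀ = s²/D = 80100/64.4 = 1243.7888.
With fpc, (1 − n/N)·s²/n ≤ D requires n ≥ n₀/(1 + n₀/N) = 1243.7888/(1 + 1243.7888/19615) = 1169.6229.
Rounding up, n = 1170.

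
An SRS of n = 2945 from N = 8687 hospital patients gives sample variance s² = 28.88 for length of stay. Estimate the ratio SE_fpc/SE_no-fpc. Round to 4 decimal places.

0.8130

f = n/N = 2945/8687 = 0.33901232.
SE_no-fpc = √(s²/n) = 0.09902753; SE_fpc = √((1−f)s²/n) = 0.080510519.
Ratio = √(1−f) = 0.81301149.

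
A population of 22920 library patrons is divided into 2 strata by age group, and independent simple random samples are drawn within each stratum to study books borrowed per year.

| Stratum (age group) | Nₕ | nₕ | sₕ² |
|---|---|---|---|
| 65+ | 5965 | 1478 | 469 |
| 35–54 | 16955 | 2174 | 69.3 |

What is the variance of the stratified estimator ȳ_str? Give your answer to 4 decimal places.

Var(ȳ_str) = Σₕ Wₕ²(1 − fₕ)sₕ²/nₕ with Wₕ = Nₕ/N, N = 22920.
65+: Wₕ = 0.26025305; term = 0.26025305²·(1 − 0.24777871)·469/1478 = 0.016167233.
35–54: Wₕ = 0.73974695; term = 0.73974695²·(1 − 0.12822176)·69.3/2174 = 0.015207089.
Sum = 0.031374322.

0.0314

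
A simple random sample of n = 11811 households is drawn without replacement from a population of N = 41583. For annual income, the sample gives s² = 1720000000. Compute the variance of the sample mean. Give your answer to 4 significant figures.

104300

Under SRS without replacement, Var(ȳ) = (1 − f)·s²/n with f = n/N = 11811/41583 = 0.28403434.
Var(ȳ) = (1 − 0.28403434)·1720000000/11811 = 0.71596566·145626.96 = 104263.9.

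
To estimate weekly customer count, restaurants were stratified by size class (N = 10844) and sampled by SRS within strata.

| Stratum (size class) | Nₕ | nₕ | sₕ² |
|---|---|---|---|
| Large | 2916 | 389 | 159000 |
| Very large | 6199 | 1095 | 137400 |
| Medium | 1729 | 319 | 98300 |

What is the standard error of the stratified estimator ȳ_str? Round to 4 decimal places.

Var(ȳ_str) = Σₕ Wₕ²(1 − fₕ)sₕ²/nₕ with Wₕ = Nₕ/N, N = 10844.
Large: Wₕ = 0.26890446; term = 0.26890446²·(1 − 0.13340192)·159000/389 = 25.613048.
Very large: Wₕ = 0.57165253; term = 0.57165253²·(1 − 0.17664139)·137400/1095 = 33.761824.
Medium: Wₕ = 0.15944301; term = 0.15944301²·(1 − 0.18449971)·98300/319 = 6.3884856.
Sum = 65.763358.
SE = √(65.763358) = 8.1095.

8.1095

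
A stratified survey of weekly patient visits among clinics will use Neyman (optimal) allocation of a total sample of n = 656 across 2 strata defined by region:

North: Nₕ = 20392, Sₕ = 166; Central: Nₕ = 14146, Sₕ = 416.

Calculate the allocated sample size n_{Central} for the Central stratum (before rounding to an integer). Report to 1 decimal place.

Neyman allocation: nₕ = n·NₕSₕ / Σⱼ NⱼSⱼ.
Σ NⱼSⱼ = 20392·166 + 14146·416 = 9.269808 × 10^6.
n_{Central} = 656·14146·416 / (9.269808 × 10^6) = 416.4.

416.4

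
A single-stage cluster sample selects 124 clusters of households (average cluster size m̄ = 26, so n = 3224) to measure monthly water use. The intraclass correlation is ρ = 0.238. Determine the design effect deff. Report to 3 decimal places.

deff = 1 + (26 − 1)·0.238 = 1 + 5.95 = 6.95.

6.950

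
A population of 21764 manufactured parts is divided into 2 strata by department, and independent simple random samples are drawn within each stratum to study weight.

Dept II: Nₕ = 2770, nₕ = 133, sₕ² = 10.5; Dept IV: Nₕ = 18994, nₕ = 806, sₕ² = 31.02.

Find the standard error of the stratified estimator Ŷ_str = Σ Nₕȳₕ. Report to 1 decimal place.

3724.6

Var(Ŷ_str) = Σₕ Nₕ²(1 − fₕ)sₕ²/nₕ.
Dept II: 2770²·(1 − 133/2770)·10.5/133 = 576670.26.
Dept IV: 18994²·(1 − 806/18994)·31.02/806 = 1.3295606 × 10^7.
Sum = 1.3872276 × 10^7.
SE = √(1.3872276 × 10^7) = 3724.6.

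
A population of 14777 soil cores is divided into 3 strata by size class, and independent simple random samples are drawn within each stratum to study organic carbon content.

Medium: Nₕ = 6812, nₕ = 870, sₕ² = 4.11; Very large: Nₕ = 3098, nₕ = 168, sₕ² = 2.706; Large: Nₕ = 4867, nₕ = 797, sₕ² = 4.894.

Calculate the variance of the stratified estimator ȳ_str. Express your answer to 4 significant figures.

Var(ȳ_str) = Σₕ Wₕ²(1 − fₕ)sₕ²/nₕ with Wₕ = Nₕ/N, N = 14777.
Medium: Wₕ = 0.46098667; term = 0.46098667²·(1 − 0.12771580)·4.11/870 = 8.7570395 × 10^-4.
Very large: Wₕ = 0.20965013; term = 0.20965013²·(1 − 0.05422853)·2.706/168 = 6.6956847 × 10^-4.
Large: Wₕ = 0.32936320; term = 0.32936320²·(1 − 0.16375591)·4.894/797 = 5.5704317 × 10^-4.
Sum = 0.0021023156.

0.002102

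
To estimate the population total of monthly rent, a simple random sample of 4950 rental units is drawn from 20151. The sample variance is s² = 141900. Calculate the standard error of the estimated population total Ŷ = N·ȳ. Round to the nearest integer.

93707

Var(Ŷ) = N²·Var(ȳ) = N²·(1 − n/N)·s²/n.
f = 4950/20151 = 0.24564538; Var(ȳ) = 0.75435462·141900/4950 = 21.624833.
Var(Ŷ) = 20151² · 21.624833 = 8.7810403 × 10^9.
SE(Ŷ) = √(8.7810403 × 10^9) = 93707.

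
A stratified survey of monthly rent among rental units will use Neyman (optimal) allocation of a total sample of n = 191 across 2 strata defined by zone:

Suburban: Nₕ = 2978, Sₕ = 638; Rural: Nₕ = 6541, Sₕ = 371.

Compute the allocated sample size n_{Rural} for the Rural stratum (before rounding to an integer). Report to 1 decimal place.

107.1

Neyman allocation: nₕ = n·NₕSₕ / Σⱼ NⱼSⱼ.
Σ NⱼSⱼ = 2978·638 + 6541·371 = 4.326675 × 10^6.
n_{Rural} = 191·6541·371 / (4.326675 × 10^6) = 107.1.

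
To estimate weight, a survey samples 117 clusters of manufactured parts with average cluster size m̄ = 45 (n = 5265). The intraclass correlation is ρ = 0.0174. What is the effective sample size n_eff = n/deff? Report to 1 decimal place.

2982.0

deff = 1 + (45 − 1)·0.0174 = 1 + 0.7656 = 1.7656.
n_eff = 5265 / 1.7656 = 2982.0.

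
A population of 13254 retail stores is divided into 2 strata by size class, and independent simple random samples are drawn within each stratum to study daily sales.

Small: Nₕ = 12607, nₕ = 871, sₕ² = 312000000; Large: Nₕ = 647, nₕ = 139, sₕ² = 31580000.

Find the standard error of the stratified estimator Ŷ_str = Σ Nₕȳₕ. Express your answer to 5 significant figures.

7.2852 × 10^6

Var(Ŷ_str) = Σₕ Nₕ²(1 − fₕ)sₕ²/nₕ.
Small: 12607²·(1 − 871/12607)·312000000/871 = 5.2999075 × 10^13.
Large: 647²·(1 − 139/647)·31580000/139 = 7.4673296 × 10^10.
Sum = 5.3073748 × 10^13.
SE = √(5.3073748 × 10^13) = 7.2852 × 10^6.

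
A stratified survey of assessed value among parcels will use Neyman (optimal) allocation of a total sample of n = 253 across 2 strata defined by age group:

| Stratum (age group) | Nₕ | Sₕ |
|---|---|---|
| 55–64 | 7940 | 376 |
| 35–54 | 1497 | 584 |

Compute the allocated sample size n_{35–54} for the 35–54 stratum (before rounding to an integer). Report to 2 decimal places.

57.31

Neyman allocation: nₕ = n·NₕSₕ / Σⱼ NⱼSⱼ.
Σ NⱼSⱼ = 7940·376 + 1497·584 = 3.859688 × 10^6.
n_{35–54} = 253·1497·584 / (3.859688 × 10^6) = 57.31.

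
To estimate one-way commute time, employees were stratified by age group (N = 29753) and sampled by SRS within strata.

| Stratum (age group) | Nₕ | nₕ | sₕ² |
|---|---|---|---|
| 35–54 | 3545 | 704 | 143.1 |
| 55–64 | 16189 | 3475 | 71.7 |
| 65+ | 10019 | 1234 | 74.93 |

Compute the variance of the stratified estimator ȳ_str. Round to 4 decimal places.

0.0131

Var(ȳ_str) = Σₕ Wₕ²(1 − fₕ)sₕ²/nₕ with Wₕ = Nₕ/N, N = 29753.
35–54: Wₕ = 0.11914765; term = 0.11914765²·(1 − 0.19858956)·143.1/704 = 0.0023125595.
55–64: Wₕ = 0.54411320; term = 0.54411320²·(1 − 0.21465192)·71.7/3475 = 0.0047973903.
65+: Wₕ = 0.33673915; term = 0.33673915²·(1 − 0.12316598)·74.93/1234 = 0.0060373338.
Sum = 0.013147284.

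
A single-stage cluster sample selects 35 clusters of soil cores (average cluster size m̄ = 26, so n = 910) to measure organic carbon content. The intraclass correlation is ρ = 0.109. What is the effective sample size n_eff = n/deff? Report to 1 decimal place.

deff = 1 + (26 − 1)·0.109 = 1 + 2.725 = 3.725.
n_eff = 910 / 3.725 = 244.3.

244.3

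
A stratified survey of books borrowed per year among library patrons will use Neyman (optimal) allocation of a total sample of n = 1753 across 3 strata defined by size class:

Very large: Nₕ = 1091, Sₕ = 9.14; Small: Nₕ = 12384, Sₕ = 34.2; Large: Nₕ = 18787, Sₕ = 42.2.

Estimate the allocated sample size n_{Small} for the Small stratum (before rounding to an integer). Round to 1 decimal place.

Neyman allocation: nₕ = n·NₕSₕ / Σⱼ NⱼSⱼ.
Σ NⱼSⱼ = 1091·9.14 + 12384·34.2 + 18787·42.2 = 1.2263159 × 10^6.
n_{Small} = 1753·12384·34.2 / (1.2263159 × 10^6) = 605.4.

605.4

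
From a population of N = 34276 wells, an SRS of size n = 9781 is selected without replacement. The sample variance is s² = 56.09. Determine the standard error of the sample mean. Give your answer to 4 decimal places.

Under SRS without replacement, Var(ȳ) = (1 − f)·s²/n with f = n/N = 9781/34276 = 0.28536002.
Var(ȳ) = (1 − 0.28536002)·56.09/9781 = 0.71463998·0.0057345875 = 0.0040981655.
SE(ȳ) = √(0.0040981655) = 0.0640.

0.0640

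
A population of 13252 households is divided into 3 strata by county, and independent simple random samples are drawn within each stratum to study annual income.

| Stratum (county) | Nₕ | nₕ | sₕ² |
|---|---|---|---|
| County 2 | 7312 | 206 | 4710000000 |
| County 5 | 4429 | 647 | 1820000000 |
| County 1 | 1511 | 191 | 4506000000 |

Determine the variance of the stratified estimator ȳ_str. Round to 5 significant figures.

Var(ȳ_str) = Σₕ Wₕ²(1 − fₕ)sₕ²/nₕ with Wₕ = Nₕ/N, N = 13252.
County 2: Wₕ = 0.55176577; term = 0.55176577²·(1 − 0.02817287)·4710000000/206 = 6.7647573 × 10^6.
County 5: Wₕ = 0.33421370; term = 0.33421370²·(1 − 0.14608264)·1820000000/647 = 268306.66.
County 1: Wₕ = 0.11402053; term = 0.11402053²·(1 − 0.12640635)·4506000000/191 = 267937.41.
Sum = 7.3010014 × 10^6.

7.3010 × 10^6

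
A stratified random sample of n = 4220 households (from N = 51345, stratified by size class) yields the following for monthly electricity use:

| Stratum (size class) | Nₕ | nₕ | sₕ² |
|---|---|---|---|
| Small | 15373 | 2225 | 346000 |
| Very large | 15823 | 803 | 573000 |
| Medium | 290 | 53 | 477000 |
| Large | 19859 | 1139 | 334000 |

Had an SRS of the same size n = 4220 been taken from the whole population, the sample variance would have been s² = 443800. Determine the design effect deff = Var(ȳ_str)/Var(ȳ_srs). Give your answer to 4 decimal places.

Var(ȳ_str) = Σ Wₕ²(1−fₕ)sₕ²/nₕ with Wₕ = Nₕ/51345:
  Small: (15373/51345)²·(1−2225/15373)·346000/2225 = 11.922521
  Very large: (15823/51345)²·(1−803/15823)·573000/803 = 64.328218
  Medium: (290/51345)²·(1−53/290)·477000/53 = 0.23463486
  Large: (19859/51345)²·(1−1139/19859)·334000/1139 = 41.351346
  → Var(ȳ_str) = 117.83672.
Var(ȳ_srs) = (1 − 4220/51345)·443800/4220 = 96.522387.
deff = 117.83672 / 96.522387 = 1.2208.

1.2208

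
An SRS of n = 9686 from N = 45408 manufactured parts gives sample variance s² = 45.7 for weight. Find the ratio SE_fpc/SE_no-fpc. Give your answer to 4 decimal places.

0.8870

f = n/N = 9686/45408 = 0.21331043.
SE_no-fpc = √(s²/n) = 0.06868879; SE_fpc = √((1−f)s²/n) = 0.060923881.
Ratio = √(1−f) = 0.88695522.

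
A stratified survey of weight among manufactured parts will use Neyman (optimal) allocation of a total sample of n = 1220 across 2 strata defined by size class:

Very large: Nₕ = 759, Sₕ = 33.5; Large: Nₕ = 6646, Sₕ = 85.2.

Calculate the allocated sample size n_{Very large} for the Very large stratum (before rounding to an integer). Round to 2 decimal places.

Neyman allocation: nₕ = n·NₕSₕ / Σⱼ NⱼSⱼ.
Σ NⱼSⱼ = 759·33.5 + 6646·85.2 = 591665.7.
n_{Very large} = 1220·759·33.5 / 591665.7 = 52.43.

52.43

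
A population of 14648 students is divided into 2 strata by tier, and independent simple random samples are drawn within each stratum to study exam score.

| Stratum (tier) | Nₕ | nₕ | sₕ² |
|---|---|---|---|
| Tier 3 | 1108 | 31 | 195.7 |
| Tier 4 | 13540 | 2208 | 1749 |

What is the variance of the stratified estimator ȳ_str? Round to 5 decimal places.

Var(ȳ_str) = Σₕ Wₕ²(1 − fₕ)sₕ²/nₕ with Wₕ = Nₕ/N, N = 14648.
Tier 3: Wₕ = 0.07564173; term = 0.07564173²·(1 − 0.02797834)·195.7/31 = 0.035109766.
Tier 4: Wₕ = 0.92435827; term = 0.92435827²·(1 − 0.16307238)·1749/2208 = 0.56644704.
Sum = 0.60155681.

0.60156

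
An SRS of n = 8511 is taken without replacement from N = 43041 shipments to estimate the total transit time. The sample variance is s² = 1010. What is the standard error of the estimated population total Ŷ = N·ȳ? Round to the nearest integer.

13280

Var(Ŷ) = N²·Var(ȳ) = N²·(1 − n/N)·s²/n.
f = 8511/43041 = 0.19774169; Var(ȳ) = 0.80225831·1010/8511 = 0.095203959.
Var(Ŷ) = 43041² · 0.095203959 = 1.7636797 × 10^8.
SE(Ŷ) = √(1.7636797 × 10^8) = 13280.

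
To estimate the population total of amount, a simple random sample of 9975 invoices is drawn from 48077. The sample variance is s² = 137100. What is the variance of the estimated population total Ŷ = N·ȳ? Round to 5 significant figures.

Var(Ŷ) = N²·Var(ȳ) = N²·(1 − n/N)·s²/n.
f = 9975/48077 = 0.20747967; Var(ȳ) = 0.79252033·137100/9975 = 10.892685.
Var(Ŷ) = 48077² · 10.892685 = 2.517733 × 10^10.

2.5177 × 10^10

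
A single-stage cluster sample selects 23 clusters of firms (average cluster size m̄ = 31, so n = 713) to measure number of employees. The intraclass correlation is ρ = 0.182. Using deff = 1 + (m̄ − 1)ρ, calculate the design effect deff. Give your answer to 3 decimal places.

deff = 1 + (31 − 1)·0.182 = 1 + 5.46 = 6.46.

6.460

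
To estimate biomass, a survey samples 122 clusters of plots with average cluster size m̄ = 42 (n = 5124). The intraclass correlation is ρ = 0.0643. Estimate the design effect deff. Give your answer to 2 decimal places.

3.64

deff = 1 + (42 − 1)·0.0643 = 1 + 2.6363 = 3.6363.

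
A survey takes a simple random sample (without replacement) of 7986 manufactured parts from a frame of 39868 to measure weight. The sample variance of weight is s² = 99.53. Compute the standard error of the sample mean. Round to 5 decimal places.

0.09983

Under SRS without replacement, Var(ȳ) = (1 − f)·s²/n with f = n/N = 7986/39868 = 0.20031103.
Var(ȳ) = (1 − 0.20031103)·99.53/7986 = 0.79968897·0.01246306 = 0.0099665719.
SE(ȳ) = √(0.0099665719) = 0.09983.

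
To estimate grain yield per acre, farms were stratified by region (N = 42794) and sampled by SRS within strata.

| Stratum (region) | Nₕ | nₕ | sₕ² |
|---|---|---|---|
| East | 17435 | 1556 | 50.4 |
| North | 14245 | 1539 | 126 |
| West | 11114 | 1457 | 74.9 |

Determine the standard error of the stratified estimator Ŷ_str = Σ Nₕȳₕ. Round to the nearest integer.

Var(Ŷ_str) = Σₕ Nₕ²(1 − fₕ)sₕ²/nₕ.
East: 17435²·(1 − 1556/17435)·50.4/1556 = 8.9673897 × 10^6.
North: 14245²·(1 − 1539/14245)·126/1539 = 1.4818465 × 10^7.
West: 11114²·(1 − 1457/11114)·74.9/1457 = 5.5174053 × 10^6.
Sum = 2.930326 × 10^7.
SE = √(2.930326 × 10^7) = 5413.

5413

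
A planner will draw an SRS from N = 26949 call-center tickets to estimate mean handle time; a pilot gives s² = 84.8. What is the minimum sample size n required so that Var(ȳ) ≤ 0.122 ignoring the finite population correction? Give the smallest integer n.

696

Without fpc, n₀ = s²/D = 84.8/0.122 = 695.0820.
Rounding up, n = 696.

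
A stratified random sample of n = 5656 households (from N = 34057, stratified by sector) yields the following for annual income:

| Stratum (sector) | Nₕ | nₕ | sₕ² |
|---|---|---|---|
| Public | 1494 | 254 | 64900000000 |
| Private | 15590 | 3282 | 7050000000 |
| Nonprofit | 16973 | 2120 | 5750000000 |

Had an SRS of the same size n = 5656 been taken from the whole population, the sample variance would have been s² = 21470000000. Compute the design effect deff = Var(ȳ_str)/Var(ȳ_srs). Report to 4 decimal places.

Var(ȳ_str) = Σ Wₕ²(1−fₕ)sₕ²/nₕ with Wₕ = Nₕ/34057:
  Public: (1494/34057)²·(1−254/1494)·64900000000/254 = 408103.65
  Private: (15590/34057)²·(1−3282/15590)·7050000000/3282 = 355362.31
  Nonprofit: (16973/34057)²·(1−2120/16973)·5750000000/2120 = 589511.11
  → Var(ȳ_str) = 1.3529771 × 10^6.
Var(ȳ_srs) = (1 − 5656/34057)·21470000000/5656 = 3.1655552 × 10^6.
deff = (1.3529771 × 10^6) / (3.1655552 × 10^6) = 0.4274.

0.4274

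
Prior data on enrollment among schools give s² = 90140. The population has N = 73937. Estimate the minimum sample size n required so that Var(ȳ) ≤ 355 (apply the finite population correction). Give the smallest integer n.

Without fpc, n₀ = s²/D = 90140/355 = 253.9155.
With fpc, (1 − n/N)·s²/n ≤ D requires n ≥ n₀/(1 + n₀/N) = 253.9155/(1 + 253.9155/73937) = 253.0465.
Rounding up, n = 254.

254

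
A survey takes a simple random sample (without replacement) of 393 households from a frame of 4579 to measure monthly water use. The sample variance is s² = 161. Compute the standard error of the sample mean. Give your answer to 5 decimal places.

Under SRS without replacement, Var(ȳ) = (1 − f)·s²/n with f = n/N = 393/4579 = 0.08582660.
Var(ȳ) = (1 − 0.08582660)·161/393 = 0.91417340·0.40966921 = 0.3745087.
SE(ȳ) = √(0.3745087) = 0.61197.

0.61197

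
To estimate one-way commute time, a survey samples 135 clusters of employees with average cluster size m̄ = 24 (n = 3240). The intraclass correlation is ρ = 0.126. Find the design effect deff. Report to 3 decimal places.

deff = 1 + (24 − 1)·0.126 = 1 + 2.898 = 3.898.

3.898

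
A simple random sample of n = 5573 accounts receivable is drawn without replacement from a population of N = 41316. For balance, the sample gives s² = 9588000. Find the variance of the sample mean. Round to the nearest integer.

1488

Under SRS without replacement, Var(ȳ) = (1 − f)·s²/n with f = n/N = 5573/41316 = 0.13488721.
Var(ȳ) = (1 − 0.13488721)·9588000/5573 = 0.86511279·1720.4378 = 1488.3728.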